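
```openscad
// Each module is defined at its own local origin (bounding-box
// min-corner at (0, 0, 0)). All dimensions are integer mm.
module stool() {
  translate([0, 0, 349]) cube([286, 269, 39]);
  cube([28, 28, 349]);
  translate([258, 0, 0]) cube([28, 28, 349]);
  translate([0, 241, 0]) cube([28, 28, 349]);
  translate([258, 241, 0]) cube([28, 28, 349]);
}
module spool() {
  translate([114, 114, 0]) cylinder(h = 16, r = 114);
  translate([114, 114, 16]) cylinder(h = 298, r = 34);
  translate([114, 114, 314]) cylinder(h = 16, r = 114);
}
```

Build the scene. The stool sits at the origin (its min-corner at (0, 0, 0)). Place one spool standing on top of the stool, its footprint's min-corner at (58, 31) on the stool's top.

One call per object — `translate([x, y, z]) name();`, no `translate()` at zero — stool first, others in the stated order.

stool();
translate([58, 31, 388]) spool();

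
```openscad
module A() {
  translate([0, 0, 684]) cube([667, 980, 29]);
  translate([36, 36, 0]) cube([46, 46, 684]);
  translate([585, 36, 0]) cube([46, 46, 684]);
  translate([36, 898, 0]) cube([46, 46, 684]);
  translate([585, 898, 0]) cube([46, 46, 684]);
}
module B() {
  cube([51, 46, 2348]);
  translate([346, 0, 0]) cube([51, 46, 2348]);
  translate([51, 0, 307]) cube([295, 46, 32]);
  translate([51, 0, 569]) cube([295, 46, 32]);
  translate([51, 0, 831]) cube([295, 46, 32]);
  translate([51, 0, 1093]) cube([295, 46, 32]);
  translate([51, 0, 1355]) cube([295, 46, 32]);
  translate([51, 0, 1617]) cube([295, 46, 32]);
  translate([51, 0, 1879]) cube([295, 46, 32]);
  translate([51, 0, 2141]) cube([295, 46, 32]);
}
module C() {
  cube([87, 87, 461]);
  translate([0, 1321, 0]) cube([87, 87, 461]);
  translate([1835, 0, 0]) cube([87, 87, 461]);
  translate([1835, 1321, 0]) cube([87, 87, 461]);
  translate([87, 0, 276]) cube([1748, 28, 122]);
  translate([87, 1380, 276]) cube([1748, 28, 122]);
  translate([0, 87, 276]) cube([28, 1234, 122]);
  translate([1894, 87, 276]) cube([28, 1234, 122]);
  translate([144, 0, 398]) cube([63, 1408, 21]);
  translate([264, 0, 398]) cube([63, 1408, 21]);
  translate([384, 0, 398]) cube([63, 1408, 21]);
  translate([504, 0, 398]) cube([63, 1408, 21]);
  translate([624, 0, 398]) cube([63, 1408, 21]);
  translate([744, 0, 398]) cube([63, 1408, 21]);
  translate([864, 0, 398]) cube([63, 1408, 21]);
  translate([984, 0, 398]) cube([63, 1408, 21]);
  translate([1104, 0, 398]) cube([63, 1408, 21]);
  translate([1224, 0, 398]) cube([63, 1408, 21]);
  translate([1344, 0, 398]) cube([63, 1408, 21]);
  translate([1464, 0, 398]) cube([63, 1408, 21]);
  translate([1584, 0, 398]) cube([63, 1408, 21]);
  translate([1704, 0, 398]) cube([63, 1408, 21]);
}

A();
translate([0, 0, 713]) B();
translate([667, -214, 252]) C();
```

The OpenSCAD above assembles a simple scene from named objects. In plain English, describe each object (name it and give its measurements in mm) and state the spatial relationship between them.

A is a table with a 667×980 mm rectangular top, 29 mm thick, top surface at z = 713 mm, supported by four 46×46 mm square legs, each inset 36 mm from the nearest pair of top edges, running from the floor.

B is a straight ladder. Two 51×46 mm vertical rails, 2348 mm tall, stand 397 mm apart (outside-to-outside) with their front faces coplanar on the −y side. 8 rungs, each 46 mm deep and 32 mm tall, span between the inner faces of the rails, front faces flush with the rails. The lowest rung's underside is at z = 307 mm and rungs are spaced 262 mm apart (underside to underside).

C is a bed frame 1922 mm long (x) by 1408 mm wide (y). Four 87×87 mm corner posts, 461 mm tall, at the corners of the footprint. Four rails of 28 mm thickness and 122 mm height run between adjacent posts with their undersides at z = 276 mm, their outer faces flush with the outside of the frame (the two x-running rails run between the posts' inner faces; the two y-running rails run between the posts' inner faces). 14 slats, each 63 mm wide (x) and 21 mm thick, lie across the top of the two x-running rails, running the full 1408 mm width of the frame in y; the slats are evenly spaced along x between the inner faces of the end posts with equal gaps (rounded down to the nearest mm) at the −x end and between each pair — any rounding remainder accumulates at the +x end.

The ladder is on top of the table. The bed frame is beside the table with their tops flush at z = 713.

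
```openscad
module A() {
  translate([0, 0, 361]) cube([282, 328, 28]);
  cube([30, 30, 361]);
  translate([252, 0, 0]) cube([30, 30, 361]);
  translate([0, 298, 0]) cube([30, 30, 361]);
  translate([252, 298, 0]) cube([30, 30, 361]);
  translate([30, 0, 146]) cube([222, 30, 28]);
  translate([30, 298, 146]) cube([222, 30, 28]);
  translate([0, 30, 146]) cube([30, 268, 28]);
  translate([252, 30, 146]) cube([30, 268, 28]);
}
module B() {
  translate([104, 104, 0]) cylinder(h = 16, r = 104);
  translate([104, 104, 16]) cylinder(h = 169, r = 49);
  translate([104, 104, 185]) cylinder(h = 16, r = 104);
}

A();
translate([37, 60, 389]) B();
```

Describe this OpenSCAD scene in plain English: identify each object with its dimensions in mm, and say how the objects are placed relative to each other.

A is a simple wooden stool: a rectangular seat 282 mm (x) by 328 mm (y), 28 mm thick, top face at z = 389 mm, on four square legs, each 30×30 mm in cross-section. The legs rest on z = 0, each flush with a corner of the seat. Four stretchers, 30 mm wide and 28 mm tall, connect adjacent legs with their undersides at z = 146 mm, each running between the inner faces of the legs it joins and aligned with the legs' outer faces on the other axis.

B is a spool: two coaxial disc flanges of radius 104 mm and thickness 16 mm, joined by a core cylinder of radius 49 mm and height 169 mm. The lower flange rests on z = 0 and the three cylinders share a vertical axis.

The spool is on top of the stool, centred.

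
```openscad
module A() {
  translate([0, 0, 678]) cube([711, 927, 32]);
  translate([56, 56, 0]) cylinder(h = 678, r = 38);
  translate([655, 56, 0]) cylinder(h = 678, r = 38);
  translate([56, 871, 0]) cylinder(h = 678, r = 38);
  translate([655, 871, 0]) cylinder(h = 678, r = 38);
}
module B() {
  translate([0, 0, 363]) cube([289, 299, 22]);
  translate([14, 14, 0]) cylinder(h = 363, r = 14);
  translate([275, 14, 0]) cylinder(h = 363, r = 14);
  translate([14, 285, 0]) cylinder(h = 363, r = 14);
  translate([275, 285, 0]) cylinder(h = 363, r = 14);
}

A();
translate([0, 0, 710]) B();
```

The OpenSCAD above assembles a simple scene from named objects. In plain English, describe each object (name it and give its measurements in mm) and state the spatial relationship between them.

A is a table with a 711×927 mm rectangular top, 32 mm thick, top surface at z = 710 mm, supported by four round legs of 76 mm diameter, each leg's bounding box inset 18 mm from the nearest pair of top edges, running from the floor.

B is a four-legged stool. The seat is a 289×299×22 mm slab whose top surface is at z = 385 mm; four round legs, each 28 mm in diameter, run from the floor (z = 0) to the underside of the seat, each leg's axis is inset half a diameter from the nearest pair of seat edges (so the leg's bounding box is flush with the corner).

The stool is on top of the table.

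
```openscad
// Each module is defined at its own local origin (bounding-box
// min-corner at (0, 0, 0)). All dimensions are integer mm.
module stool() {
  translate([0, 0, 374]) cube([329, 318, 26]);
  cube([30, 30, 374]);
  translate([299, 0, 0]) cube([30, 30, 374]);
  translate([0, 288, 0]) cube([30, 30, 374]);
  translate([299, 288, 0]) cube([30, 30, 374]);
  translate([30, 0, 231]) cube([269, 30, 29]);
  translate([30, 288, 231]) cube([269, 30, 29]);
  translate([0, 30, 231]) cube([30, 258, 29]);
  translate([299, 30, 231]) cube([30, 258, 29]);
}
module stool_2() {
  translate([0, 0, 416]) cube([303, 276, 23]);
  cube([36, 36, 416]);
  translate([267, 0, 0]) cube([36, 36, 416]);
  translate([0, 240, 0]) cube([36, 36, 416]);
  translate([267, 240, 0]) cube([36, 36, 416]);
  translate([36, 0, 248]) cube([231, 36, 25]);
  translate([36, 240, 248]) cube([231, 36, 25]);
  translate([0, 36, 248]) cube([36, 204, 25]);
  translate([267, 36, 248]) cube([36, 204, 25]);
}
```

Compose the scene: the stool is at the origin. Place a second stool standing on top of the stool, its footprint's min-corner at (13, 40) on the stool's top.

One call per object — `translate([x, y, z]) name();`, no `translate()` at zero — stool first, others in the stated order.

stool();
translate([13, 40, 400]) stool_2();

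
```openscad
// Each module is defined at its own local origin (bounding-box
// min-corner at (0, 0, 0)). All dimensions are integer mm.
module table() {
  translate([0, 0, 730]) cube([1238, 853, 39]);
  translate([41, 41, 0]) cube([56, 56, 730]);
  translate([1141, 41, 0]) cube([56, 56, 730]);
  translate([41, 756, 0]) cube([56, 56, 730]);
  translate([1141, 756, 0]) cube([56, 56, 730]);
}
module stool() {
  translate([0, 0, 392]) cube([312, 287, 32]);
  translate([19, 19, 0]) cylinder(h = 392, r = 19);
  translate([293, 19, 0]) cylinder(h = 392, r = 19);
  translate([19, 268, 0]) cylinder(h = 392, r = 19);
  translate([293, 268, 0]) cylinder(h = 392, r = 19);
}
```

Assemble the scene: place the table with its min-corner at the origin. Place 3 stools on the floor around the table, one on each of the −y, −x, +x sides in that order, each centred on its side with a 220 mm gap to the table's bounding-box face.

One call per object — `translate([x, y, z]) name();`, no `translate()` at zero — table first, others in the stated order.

table();
translate([463, -507, 0]) stool();
translate([-532, 283, 0]) stool();
translate([1458, 283, 0]) stool();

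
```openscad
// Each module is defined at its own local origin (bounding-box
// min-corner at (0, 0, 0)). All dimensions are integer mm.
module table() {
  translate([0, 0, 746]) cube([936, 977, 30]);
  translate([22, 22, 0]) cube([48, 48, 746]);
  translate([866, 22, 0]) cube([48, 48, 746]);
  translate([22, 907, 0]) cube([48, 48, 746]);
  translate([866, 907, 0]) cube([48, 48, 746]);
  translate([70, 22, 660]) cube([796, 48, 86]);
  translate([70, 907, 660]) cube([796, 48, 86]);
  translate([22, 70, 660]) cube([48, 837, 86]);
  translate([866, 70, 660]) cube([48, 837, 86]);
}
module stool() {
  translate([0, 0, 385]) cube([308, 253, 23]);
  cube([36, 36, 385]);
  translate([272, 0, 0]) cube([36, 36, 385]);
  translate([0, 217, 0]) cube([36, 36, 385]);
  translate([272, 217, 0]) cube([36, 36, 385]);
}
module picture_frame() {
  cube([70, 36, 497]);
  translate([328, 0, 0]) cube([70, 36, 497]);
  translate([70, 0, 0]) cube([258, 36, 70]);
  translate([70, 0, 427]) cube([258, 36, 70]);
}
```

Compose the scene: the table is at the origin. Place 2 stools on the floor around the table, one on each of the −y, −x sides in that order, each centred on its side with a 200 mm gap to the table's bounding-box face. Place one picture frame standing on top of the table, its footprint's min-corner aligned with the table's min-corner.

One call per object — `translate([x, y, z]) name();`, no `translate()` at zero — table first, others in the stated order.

table();
translate([314, -453, 0]) stool();
translate([-508, 362, 0]) stool();
translate([0, 0, 776]) picture_frame();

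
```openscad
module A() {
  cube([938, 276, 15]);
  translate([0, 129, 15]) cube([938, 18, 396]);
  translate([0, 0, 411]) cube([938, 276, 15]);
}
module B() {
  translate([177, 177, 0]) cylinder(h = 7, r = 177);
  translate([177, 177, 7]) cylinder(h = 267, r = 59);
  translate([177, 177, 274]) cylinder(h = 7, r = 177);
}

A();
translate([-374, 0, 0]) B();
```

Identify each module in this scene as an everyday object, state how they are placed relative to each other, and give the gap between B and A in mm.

The spool's nearest face is 20 mm from the I-beam's −x face.

A is an I-beam. B is a spool. The spool is on the floor beside the I-beam on its −x side. The gap between the spool and the I-beam is 20 mm.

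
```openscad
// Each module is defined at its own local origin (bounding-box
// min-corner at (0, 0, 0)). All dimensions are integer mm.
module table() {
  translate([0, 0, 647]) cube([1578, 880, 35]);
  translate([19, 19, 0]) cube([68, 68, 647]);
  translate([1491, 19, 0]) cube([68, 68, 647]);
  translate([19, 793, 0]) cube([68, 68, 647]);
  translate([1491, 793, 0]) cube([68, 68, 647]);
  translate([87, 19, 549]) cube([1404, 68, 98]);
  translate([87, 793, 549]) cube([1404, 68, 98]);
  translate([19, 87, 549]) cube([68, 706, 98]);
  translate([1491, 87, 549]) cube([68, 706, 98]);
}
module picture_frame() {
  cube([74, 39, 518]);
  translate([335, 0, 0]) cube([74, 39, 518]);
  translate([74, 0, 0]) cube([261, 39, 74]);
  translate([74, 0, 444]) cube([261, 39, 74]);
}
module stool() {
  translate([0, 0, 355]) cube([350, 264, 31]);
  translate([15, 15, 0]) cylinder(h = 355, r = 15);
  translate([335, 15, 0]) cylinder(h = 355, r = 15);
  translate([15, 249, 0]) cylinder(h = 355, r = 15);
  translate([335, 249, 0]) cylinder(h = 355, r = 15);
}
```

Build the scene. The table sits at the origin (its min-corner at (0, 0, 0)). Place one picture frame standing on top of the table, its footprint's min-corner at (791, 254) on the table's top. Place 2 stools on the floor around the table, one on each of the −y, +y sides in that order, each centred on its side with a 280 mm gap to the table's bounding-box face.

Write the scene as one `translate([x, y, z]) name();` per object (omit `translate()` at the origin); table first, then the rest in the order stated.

table();
translate([791, 254, 682]) picture_frame();
translate([614, -544, 0]) stool();
translate([614, 1160, 0]) stool();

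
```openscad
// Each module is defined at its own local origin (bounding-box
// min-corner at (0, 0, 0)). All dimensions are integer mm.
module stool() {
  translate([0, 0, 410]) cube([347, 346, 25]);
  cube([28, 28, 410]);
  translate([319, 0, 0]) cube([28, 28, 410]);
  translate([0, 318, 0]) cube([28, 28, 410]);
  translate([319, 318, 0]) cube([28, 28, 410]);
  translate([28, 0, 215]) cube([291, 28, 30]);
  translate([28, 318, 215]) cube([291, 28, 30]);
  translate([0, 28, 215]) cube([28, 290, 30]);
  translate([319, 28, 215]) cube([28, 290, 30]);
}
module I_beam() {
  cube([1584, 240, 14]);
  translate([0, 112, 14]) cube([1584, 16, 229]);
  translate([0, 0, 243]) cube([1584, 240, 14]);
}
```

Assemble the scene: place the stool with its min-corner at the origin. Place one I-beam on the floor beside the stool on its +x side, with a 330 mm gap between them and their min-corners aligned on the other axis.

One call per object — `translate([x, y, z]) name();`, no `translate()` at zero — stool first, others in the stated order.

stool();
translate([677, 0, 0]) I_beam();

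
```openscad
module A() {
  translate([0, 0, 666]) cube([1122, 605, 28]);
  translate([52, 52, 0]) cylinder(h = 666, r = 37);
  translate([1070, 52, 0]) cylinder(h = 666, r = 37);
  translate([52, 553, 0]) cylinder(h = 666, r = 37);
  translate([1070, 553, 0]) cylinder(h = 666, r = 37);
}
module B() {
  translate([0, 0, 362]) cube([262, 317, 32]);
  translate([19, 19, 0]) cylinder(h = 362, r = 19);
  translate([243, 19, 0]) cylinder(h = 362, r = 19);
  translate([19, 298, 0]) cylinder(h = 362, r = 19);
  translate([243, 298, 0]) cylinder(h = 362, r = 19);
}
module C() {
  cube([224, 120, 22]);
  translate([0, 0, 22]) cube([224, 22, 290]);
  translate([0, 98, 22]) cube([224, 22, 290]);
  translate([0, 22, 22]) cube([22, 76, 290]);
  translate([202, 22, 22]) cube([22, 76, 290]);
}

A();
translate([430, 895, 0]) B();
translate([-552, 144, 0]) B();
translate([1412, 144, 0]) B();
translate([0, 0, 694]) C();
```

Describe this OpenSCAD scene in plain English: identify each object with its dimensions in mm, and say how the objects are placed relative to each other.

A is a table: top 1122 mm (x) × 605 mm (y), 28 mm thick, upper face at z = 694 mm, on four round legs of 74 mm diameter, each leg's bounding box inset 15 mm from the nearest pair of top edges, running from z = 0 to the bottom of the top.

B is a simple wooden stool: a rectangular seat 262 mm (x) by 317 mm (y), 32 mm thick, top face at z = 394 mm, on four round legs, each 38 mm in diameter. The legs rest on z = 0, each leg's axis is inset half a diameter from the nearest pair of seat edges (so the leg's bounding box is flush with the corner).

C is an open-topped rectangular box: outside dimensions 224×120×312 mm, with a uniform wall and base thickness of 22 mm. The base is a full 224×120 slab on the floor; four walls sit on top of the base. The front and back walls (the −y and +y sides) span the full width; the two side walls fit between them.

Three stools sit around the table at the +y, −x, +x sides. The open box is on top of the table.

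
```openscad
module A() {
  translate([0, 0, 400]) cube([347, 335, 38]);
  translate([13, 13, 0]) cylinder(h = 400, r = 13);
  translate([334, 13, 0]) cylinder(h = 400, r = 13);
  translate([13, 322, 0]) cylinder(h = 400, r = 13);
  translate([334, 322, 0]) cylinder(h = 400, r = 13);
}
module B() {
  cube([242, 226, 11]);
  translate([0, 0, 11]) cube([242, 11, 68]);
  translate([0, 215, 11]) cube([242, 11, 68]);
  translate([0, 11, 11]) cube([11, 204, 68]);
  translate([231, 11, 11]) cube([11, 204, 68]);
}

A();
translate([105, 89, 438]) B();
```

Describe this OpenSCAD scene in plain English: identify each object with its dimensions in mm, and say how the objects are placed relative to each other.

A is a simple wooden stool: a rectangular seat 347 mm (x) by 335 mm (y), 38 mm thick, top face at z = 438 mm, on four round legs, each 26 mm in diameter. The legs rest on z = 0, each leg's axis is inset half a diameter from the nearest pair of seat edges (so the leg's bounding box is flush with the corner).

B is an open storage box with external size 242×226×79 mm and wall thickness 11 mm (the base is also 11 mm thick). The base covers the whole footprint; the four walls stand on the base, with the y-facing walls full-width and the x-facing walls fitting between their inner faces.

The open box is on top of the stool.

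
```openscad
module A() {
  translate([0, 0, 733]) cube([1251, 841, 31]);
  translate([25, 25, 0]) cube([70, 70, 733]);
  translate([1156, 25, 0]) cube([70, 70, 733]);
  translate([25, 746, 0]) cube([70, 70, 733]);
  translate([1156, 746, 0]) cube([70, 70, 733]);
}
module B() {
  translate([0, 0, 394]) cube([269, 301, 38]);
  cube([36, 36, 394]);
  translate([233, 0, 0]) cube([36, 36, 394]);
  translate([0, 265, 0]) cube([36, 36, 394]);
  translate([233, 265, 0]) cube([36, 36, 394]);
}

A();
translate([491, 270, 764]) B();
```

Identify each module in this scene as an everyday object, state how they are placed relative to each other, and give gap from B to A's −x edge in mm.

A is a table. B is a stool. The stool is on top of the table, centred. The gap from the stool to the table's −x edge is 491 mm.

The stool's min-x is at 491; the table's min-x is 0; gap = 491 mm.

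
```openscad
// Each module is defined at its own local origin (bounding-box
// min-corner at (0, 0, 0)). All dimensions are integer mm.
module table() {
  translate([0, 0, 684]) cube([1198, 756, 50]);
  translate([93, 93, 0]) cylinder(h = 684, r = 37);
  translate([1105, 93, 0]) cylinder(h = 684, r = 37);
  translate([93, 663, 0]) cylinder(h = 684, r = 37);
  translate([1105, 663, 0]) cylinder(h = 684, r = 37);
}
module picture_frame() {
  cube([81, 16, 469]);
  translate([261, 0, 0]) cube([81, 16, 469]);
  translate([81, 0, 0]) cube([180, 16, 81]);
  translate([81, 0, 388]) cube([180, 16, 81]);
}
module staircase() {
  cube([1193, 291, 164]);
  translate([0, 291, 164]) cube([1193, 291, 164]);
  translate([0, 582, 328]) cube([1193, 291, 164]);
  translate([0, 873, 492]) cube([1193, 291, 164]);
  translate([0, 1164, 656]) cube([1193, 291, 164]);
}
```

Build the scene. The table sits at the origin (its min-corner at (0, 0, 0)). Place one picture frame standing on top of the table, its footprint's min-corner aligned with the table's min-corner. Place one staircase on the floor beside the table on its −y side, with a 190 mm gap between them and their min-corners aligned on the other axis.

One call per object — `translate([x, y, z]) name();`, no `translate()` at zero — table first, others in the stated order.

table();
translate([0, 0, 734]) picture_frame();
translate([0, -1645, 0]) staircase();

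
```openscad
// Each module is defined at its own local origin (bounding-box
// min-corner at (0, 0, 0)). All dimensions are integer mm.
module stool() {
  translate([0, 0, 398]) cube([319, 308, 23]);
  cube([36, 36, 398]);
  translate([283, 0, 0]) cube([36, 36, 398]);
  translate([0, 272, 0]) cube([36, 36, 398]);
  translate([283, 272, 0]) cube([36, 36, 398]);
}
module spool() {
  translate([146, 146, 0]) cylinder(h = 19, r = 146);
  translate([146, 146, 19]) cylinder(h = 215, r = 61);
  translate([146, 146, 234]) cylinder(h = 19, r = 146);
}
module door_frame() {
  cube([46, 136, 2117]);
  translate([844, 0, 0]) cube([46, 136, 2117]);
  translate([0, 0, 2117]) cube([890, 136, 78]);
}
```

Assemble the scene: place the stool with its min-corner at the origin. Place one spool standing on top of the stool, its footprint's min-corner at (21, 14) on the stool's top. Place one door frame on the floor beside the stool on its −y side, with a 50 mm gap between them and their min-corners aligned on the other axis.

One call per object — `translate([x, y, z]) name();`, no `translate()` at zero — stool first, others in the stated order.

stool();
translate([21, 14, 421]) spool();
translate([0, -186, 0]) door_frame();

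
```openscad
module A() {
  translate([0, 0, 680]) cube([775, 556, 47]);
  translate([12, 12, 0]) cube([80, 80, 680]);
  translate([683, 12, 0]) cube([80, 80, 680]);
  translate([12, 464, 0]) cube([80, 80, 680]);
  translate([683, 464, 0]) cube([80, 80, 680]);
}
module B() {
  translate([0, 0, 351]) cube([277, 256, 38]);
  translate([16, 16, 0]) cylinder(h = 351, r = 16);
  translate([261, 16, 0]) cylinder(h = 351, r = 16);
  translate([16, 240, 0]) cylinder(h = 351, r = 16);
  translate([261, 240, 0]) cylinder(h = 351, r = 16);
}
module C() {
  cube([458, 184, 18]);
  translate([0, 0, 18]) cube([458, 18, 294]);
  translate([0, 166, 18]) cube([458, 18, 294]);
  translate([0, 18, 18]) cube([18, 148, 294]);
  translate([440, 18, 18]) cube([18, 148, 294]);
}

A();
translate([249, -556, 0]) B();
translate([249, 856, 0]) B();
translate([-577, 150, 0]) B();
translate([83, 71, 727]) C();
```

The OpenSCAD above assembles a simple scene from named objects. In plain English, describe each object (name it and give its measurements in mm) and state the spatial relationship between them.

A is a table: top 775 mm (x) × 556 mm (y), 47 mm thick, upper face at z = 727 mm, on four 80×80 mm square legs, each inset 12 mm from the nearest pair of top edges, running from z = 0 to the bottom of the top.

B is a four-legged stool. The seat is 277×256 mm, 38 mm thick, top at z = 389 mm. It stands on four round legs, each 32 mm in diameter, from z = 0 to the seat underside, each leg's axis is inset half a diameter from the nearest pair of seat edges (so the leg's bounding box is flush with the corner).

C is an open storage box with external size 458×184×312 mm and wall thickness 18 mm (the base is also 18 mm thick). The base covers the whole footprint; the four walls stand on the base, with the y-facing walls full-width and the x-facing walls fitting between their inner faces.

Three stools sit around the table at the −y, +y, −x sides. The open box is on top of the table.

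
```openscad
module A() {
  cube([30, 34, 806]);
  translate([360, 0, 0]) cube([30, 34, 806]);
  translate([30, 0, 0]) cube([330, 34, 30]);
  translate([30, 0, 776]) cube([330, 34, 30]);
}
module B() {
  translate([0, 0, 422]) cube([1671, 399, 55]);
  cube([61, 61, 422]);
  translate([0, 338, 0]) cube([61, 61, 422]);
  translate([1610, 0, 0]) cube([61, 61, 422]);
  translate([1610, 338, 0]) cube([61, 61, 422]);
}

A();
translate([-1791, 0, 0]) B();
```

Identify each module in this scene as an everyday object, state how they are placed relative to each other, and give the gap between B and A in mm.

The bench's nearest face is 120 mm from the picture frame's −x face.

A is a picture frame. B is a bench. The bench is on the floor beside the picture frame on its −x side. The gap between the bench and the picture frame is 120 mm.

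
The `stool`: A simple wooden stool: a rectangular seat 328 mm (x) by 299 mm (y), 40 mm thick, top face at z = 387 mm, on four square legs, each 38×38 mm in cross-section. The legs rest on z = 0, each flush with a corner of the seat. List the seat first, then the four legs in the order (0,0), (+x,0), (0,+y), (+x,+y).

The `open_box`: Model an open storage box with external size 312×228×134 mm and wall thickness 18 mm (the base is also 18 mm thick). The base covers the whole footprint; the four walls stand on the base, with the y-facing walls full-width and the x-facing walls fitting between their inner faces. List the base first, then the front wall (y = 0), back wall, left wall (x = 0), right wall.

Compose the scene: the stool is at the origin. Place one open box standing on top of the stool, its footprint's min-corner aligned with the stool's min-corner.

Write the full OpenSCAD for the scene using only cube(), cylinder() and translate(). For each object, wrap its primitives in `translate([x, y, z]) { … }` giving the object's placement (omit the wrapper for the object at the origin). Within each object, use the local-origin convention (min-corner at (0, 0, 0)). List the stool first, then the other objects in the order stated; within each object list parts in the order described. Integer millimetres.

translate([0, 0, 347]) cube([328, 299, 40]);
cube([38, 38, 347]);
translate([290, 0, 0]) cube([38, 38, 347]);
translate([0, 261, 0]) cube([38, 38, 347]);
translate([290, 261, 0]) cube([38, 38, 347]);
translate([0, 0, 387]) {
  cube([312, 228, 18]);
  translate([0, 0, 18]) cube([312, 18, 116]);
  translate([0, 210, 18]) cube([312, 18, 116]);
  translate([0, 18, 18]) cube([18, 192, 116]);
  translate([294, 18, 18]) cube([18, 192, 116]);
}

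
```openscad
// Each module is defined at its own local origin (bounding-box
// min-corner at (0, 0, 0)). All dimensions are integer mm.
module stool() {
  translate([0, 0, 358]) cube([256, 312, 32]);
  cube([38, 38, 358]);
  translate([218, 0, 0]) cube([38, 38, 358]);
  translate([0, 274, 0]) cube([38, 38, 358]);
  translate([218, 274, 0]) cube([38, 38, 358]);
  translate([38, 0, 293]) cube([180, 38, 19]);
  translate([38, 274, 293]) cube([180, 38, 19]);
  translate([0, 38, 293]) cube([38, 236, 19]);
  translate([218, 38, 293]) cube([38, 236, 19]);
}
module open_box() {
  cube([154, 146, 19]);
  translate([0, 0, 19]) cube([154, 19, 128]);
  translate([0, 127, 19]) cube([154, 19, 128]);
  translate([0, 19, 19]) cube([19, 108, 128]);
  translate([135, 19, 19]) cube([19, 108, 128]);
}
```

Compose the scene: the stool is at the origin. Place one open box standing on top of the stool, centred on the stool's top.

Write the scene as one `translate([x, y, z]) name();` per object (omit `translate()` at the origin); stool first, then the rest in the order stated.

stool();
translate([51, 83, 390]) open_box();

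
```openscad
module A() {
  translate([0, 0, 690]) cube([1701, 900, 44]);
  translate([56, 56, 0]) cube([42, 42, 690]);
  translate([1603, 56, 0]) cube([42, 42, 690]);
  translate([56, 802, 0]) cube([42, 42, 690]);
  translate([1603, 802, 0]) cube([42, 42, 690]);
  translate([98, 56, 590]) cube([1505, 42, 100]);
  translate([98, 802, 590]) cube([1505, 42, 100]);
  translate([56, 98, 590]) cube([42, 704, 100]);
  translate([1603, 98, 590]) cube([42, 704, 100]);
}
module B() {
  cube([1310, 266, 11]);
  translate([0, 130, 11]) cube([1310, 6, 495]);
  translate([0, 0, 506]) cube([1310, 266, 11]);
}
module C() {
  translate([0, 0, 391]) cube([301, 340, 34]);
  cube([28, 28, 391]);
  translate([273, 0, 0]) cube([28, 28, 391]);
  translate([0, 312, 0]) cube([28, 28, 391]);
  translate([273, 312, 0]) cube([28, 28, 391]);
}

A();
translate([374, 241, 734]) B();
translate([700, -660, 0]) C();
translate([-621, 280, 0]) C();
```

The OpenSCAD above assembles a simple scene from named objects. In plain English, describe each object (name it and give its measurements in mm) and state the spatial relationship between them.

A is a table with a 1701×900 mm rectangular top, 44 mm thick, top surface at z = 734 mm, supported by four 42×42 mm square legs, each inset 56 mm from the nearest pair of top edges, running from the floor. Four apron rails, 42 mm thick and 100 mm tall, run between adjacent legs with their top edges flush with the underside of the top and their outer faces flush with the legs' outer faces.

B is an I-beam lying along x, 1310 mm long. Overall section height 517 mm. Two flanges 266 mm wide (y) and 11 mm thick, one on the floor and one at the top; a web 6 mm thick runs between them, centred on the flange width.

C is a four-legged stool. The seat is 301×340 mm, 34 mm thick, top at z = 425 mm. It stands on four square legs, each 28×28 mm in cross-section, from z = 0 to the seat underside, each flush with a corner of the seat.

The I-beam is on top of the table. Two stools sit around the table at the −y, −x sides.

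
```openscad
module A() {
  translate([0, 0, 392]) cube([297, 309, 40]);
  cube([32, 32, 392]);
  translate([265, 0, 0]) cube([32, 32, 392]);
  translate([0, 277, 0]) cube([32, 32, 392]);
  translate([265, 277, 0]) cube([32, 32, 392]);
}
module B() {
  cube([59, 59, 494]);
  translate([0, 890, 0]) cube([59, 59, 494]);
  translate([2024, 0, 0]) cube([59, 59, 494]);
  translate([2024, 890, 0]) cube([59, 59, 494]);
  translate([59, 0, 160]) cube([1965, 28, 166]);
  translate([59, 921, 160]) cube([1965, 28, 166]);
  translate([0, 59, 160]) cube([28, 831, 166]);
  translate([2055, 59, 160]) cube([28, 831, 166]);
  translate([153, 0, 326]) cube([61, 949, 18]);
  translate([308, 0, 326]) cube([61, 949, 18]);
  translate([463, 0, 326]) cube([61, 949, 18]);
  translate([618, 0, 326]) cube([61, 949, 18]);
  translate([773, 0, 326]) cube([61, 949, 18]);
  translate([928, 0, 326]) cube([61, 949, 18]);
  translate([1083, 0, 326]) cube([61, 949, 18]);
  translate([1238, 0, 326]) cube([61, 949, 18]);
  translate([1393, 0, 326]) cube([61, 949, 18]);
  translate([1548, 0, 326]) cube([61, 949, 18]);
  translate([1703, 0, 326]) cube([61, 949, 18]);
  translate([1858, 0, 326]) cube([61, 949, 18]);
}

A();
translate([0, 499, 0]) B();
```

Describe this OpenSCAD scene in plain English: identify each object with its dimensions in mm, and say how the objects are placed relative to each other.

A is a four-legged stool. The seat is 297×309 mm, 40 mm thick, top at z = 432 mm. It stands on four square legs, each 32×32 mm in cross-section, from z = 0 to the seat underside, each flush with a corner of the seat.

B is a bed frame 2083 mm long (x) by 949 mm wide (y). Four 59×59 mm corner posts, 494 mm tall, at the corners of the footprint. Four rails of 28 mm thickness and 166 mm height run between adjacent posts with their undersides at z = 160 mm, their outer faces flush with the outside of the frame (the two x-running rails run between the posts' inner faces; the two y-running rails run between the posts' inner faces). 12 slats, each 61 mm wide (x) and 18 mm thick, lie across the top of the two x-running rails, running the full 949 mm width of the frame in y; the slats are evenly spaced along x between the inner faces of the end posts with equal gaps (rounded down to the nearest mm) at the −x end and between each pair — any rounding remainder accumulates at the +x end.

The bed frame is on the floor beside the stool on its +y side.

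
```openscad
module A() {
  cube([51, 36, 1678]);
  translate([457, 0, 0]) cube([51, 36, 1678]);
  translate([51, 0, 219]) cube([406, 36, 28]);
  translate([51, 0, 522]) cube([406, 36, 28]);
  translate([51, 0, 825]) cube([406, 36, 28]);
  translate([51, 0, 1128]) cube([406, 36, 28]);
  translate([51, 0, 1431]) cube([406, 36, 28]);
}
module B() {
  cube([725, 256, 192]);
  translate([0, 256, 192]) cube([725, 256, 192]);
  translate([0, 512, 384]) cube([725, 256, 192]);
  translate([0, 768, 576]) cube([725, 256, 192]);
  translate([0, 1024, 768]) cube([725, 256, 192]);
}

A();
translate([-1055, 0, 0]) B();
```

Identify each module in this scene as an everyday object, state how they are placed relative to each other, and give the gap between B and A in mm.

A is a ladder. B is a staircase. The staircase is on the floor beside the ladder on its −x side. The gap between the staircase and the ladder is 330 mm.

The staircase's nearest face is 330 mm from the ladder's −x face.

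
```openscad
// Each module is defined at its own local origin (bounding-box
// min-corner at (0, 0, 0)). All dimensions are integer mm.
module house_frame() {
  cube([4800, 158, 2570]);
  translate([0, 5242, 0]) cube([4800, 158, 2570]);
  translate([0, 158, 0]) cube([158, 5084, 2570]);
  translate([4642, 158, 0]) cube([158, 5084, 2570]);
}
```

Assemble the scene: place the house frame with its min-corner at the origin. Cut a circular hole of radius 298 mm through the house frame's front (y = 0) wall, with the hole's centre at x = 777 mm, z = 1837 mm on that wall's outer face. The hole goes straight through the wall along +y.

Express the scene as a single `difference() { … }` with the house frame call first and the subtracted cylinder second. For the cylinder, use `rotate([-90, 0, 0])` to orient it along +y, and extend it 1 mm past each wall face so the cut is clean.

difference() {
  house_frame();
  translate([777, -1, 1837]) rotate([-90, 0, 0]) cylinder(h = 160, r = 298);
}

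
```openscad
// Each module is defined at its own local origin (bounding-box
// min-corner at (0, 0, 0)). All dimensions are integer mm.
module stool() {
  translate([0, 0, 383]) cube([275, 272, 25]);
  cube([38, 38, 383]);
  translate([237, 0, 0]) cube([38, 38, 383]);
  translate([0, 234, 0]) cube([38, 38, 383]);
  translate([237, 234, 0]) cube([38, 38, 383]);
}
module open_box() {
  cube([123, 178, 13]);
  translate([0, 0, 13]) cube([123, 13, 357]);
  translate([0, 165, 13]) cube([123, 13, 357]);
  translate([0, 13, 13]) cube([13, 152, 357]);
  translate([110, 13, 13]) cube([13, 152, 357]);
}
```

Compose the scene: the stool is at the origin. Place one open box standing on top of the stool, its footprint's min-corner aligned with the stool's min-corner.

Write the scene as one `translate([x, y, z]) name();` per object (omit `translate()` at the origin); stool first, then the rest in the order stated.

stool();
translate([0, 0, 408]) open_box();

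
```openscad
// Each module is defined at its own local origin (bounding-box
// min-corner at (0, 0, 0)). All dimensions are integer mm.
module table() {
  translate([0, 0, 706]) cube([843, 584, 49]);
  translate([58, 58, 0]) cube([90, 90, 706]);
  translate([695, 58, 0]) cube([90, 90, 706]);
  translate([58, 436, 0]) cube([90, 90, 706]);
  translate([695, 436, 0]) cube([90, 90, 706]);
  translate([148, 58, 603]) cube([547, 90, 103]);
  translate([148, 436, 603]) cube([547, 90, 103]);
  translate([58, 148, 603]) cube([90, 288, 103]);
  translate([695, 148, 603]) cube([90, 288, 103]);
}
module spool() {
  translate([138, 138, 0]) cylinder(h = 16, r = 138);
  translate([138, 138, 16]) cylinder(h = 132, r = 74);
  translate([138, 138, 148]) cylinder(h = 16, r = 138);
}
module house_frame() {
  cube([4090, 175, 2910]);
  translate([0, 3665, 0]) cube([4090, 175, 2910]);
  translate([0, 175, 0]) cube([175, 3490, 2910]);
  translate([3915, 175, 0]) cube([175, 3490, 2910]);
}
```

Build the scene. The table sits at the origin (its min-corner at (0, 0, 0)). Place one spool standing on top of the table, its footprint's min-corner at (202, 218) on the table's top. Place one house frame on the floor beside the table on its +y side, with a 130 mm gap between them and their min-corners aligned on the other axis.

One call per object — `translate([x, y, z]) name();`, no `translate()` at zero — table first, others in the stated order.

table();
translate([202, 218, 755]) spool();
translate([0, 714, 0]) house_frame();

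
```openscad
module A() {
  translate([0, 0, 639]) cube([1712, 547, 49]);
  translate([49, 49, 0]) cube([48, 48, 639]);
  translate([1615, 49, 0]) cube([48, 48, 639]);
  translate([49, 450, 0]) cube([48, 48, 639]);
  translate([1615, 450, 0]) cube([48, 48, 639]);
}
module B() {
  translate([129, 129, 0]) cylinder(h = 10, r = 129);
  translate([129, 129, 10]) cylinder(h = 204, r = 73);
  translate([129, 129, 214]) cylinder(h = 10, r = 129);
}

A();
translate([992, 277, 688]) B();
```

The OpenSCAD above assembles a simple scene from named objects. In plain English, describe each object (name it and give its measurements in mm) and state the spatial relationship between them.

A is a rectangular dining table. The top is 1712×547×49 mm with its upper surface at z = 688 mm. It stands on four 48×48 mm square legs, each inset 49 mm from the nearest pair of top edges, running from the floor to the underside of the top.

B is a spool: two coaxial disc flanges of radius 129 mm and thickness 10 mm, joined by a core cylinder of radius 73 mm and height 204 mm. The lower flange rests on z = 0 and the three cylinders share a vertical axis.

The spool is on top of the table.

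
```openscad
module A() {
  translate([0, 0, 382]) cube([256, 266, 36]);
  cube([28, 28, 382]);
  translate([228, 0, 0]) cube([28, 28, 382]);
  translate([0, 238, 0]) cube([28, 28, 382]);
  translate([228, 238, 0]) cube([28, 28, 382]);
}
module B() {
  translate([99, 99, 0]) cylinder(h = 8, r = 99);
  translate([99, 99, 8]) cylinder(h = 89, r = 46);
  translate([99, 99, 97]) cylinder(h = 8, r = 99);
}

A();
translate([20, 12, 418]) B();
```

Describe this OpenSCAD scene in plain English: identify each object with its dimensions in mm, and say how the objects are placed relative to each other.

A is a four-legged stool. The seat is a 256×266×36 mm slab whose top surface is at z = 418 mm; four square legs, each 28×28 mm in cross-section, run from the floor (z = 0) to the underside of the seat, each flush with a corner of the seat.

B is a spool: two coaxial disc flanges of radius 99 mm and thickness 8 mm, joined by a core cylinder of radius 46 mm and height 89 mm. The lower flange rests on z = 0 and the three cylinders share a vertical axis.

The spool is on top of the stool.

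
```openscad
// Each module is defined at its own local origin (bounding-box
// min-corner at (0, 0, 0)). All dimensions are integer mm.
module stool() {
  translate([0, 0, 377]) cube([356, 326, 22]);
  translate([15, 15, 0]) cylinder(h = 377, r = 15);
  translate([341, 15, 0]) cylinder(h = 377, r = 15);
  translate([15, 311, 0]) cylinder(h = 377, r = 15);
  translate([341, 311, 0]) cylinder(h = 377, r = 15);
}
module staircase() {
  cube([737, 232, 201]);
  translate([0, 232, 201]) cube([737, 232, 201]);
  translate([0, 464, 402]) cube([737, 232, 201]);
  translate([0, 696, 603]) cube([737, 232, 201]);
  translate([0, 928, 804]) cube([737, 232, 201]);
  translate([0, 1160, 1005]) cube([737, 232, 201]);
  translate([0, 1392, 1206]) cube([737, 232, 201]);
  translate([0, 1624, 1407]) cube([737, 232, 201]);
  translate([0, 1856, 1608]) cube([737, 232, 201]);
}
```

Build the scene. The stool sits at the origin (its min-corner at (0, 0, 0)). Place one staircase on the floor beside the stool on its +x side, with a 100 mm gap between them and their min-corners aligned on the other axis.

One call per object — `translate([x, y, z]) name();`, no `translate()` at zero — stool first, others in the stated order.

stool();
translate([456, 0, 0]) staircase();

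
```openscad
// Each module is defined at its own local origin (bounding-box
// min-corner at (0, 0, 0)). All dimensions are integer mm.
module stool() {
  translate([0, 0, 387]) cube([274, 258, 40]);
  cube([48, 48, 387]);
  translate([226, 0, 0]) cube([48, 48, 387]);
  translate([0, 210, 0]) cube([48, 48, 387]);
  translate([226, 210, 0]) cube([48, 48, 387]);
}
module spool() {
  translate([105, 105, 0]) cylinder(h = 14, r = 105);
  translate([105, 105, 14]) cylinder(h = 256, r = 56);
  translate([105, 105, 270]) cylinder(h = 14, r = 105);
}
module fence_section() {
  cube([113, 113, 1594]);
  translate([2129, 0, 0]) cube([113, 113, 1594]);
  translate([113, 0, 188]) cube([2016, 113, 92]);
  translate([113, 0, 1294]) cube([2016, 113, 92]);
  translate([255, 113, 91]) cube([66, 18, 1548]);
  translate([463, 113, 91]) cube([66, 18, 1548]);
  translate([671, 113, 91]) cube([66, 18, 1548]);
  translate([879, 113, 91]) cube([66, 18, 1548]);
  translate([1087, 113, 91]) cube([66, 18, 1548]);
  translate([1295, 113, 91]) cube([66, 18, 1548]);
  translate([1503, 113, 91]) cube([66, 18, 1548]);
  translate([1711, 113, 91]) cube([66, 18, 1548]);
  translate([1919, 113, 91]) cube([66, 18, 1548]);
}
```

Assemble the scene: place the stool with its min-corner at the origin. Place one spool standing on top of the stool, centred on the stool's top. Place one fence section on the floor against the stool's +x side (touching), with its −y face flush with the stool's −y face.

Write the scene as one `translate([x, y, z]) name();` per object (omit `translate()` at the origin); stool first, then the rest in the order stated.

stool();
translate([32, 24, 427]) spool();
translate([274, 0, 0]) fence_section();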